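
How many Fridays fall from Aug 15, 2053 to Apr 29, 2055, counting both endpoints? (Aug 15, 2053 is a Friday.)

89

Aug 15, 2053 is a Friday; the first Friday on or after it is Aug 15, 2053.
From Aug 15, 2053 to Apr 29, 2055: 138 + 365 + 119 = 622 days (rest of 2053, 2054, to Apr 29, 2055 in 2055).
622 ÷ 7 = 88 full weeks with remainder 6, so 88 more Fridays after the first → 89.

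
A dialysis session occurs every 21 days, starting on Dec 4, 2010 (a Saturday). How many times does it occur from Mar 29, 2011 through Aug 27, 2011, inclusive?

Occurrences land 21·i days after Dec 4, 2010 for i = 0, 1, 2, …
Mar 29, 2011 is 115 days after the start; 115 ÷ 21 = 5 remainder 10; since the remainder is 10, round up to i = 6. First occurrence in the window: #7 on Apr 9, 2011 (6×21 = 126 days in).
Aug 27, 2011 is 266 days after the start; 266 ÷ 21 = 12 remainder 14. Last occurrence in the window: #13 on Aug 13, 2011.
Occurrences #7 through #13: 7 in total.

7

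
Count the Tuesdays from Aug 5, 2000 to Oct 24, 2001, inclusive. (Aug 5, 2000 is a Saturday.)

64

Aug 5, 2000 is a Saturday; the first Tuesday on or after it is Aug 8, 2000 (3 days later).
From Aug 8, 2000 to Oct 24, 2001: 145 + 297 = 442 days (rest of 2000, to Oct 24, 2001 in 2001).
442 ÷ 7 = 63 full weeks with remainder 1, so 63 more Tuesdays after the first → 64.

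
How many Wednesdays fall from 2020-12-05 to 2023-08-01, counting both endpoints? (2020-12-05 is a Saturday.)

138

2020-12-05 is a Saturday; the first Wednesday on or after it is 2020-12-09 (4 days later).
From 2020-12-09 to 2023-08-01: 22 + 365 + 365 + 213 = 965 days (rest of 2020, 2021, 2022, to 2023-08-01 in 2023).
965 ÷ 7 = 137 full weeks with remainder 6, so 137 more Wednesdays after the first → 138.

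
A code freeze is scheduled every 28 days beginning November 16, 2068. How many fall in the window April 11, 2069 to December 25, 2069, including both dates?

9

Occurrences land 28·i days after November 16, 2068 for i = 0, 1, 2, …
April 11, 2069 is 146 days after the start; 146 ÷ 28 = 5 remainder 6; since the remainder is 6, round up to i = 6. First occurrence in the window: #7 on May 3, 2069 (6×28 = 168 days in).
December 25, 2069 is 404 days after the start; 404 ÷ 28 = 14 remainder 12. Last occurrence in the window: #15 on December 13, 2069.
Occurrences #7 through #15: 9 in total.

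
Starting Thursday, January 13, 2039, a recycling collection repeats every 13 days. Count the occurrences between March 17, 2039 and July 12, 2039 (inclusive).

9

Occurrences land 13·i days after January 13, 2039 for i = 0, 1, 2, …
March 17, 2039 is 63 days after the start; 63 ÷ 13 = 4 remainder 11; since the remainder is 11, round up to i = 5. First occurrence in the window: #6 on March 19, 2039 (5×13 = 65 days in).
July 12, 2039 is 180 days after the start; 180 ÷ 13 = 13 remainder 11. Last occurrence in the window: #14 on July 1, 2039.
Occurrences #6 through #14: 9 in total.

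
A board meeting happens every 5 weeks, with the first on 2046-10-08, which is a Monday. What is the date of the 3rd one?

2046-12-17

The 3rd occurrence is 2 intervals after the first: 2 × 35 = 70 days after 2046-10-08.
October has 31 days — 23 days to the end of October leaves 47.
November has 30 days (17 left).
17 days into December → 2046-12-17.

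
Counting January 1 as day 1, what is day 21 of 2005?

Jan 21, 2005

21 into Jan → Jan 21.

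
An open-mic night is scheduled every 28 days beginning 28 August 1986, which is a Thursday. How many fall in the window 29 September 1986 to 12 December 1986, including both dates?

2

Occurrences land 28·i days after 28 August 1986 for i = 0, 1, 2, …
29 September 1986 is 32 days after the start; 32 ÷ 28 = 1 remainder 4; since the remainder is 4, round up to i = 2. First occurrence in the window: #3 on 23 October 1986 (2×28 = 56 days in).
12 December 1986 is 106 days after the start; 106 ÷ 28 = 3 remainder 22. Last occurrence in the window: #4 on 20 November 1986.
Occurrences #3 through #4: 2 in total.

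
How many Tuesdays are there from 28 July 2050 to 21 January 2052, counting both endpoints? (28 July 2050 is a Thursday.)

77

28 July 2050 is a Thursday; the first Tuesday on or after it is 2 August 2050 (5 days later).
From 2 August 2050 to 21 January 2052: 151 + 365 + 21 = 537 days (rest of 2050, 2051, to 21 January 2052 in 2052).
537 ÷ 7 = 76 full weeks with remainder 5, so 76 more Tuesdays after the first → 77.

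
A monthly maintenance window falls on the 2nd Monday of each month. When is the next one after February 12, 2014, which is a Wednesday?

March 10, 2014

February 2014 starts on a Saturday; its first Monday is the 3rd, so the 2nd Monday is the 10th — February 10, 2014.
That is not after February 12, 2014, so look at March 2014.
March 2014 starts on a Saturday; its first Monday is the 3rd, so the 2nd Monday is the 10th — March 10, 2014.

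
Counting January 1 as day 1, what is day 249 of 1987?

January has 31 days (249 − 31 = 218 remain).
February has 28 days (218 − 28 = 190 remain).
March has 31 days (190 − 31 = 159 remain).
April has 30 days (159 − 30 = 129 remain).
May has 31 days (129 − 31 = 98 remain).
June has 30 days (98 − 30 = 68 remain).
July has 31 days (68 − 31 = 37 remain).
August has 31 days (37 − 31 = 6 remain).
6 into September → September 6.

6 September 1987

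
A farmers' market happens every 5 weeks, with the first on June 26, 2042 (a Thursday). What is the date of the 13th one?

August 20, 2043

The 13th occurrence is 12 intervals after the first: 12 × 35 = 420 days after June 26, 2042.
June has 30 days — 4 days to the end of June leaves 416.
From end of June to end of 2042 is 184 days (232 left).
January has 31 days (201 left).
February has 28 days (173 left).
March has 31 days (142 left).
April has 30 days (112 left).
May has 31 days (81 left).
June has 30 days (51 left).
July has 31 days (20 left).
20 days into August → August 20, 2043.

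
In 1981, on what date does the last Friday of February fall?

February 1981 begins on a Sunday, so the first Friday is February 6 (5 days later).
February 1981 has 28 days. Adding weeks: 6, 13, 20, 27 — the last one ≤ 28 is the 27th.

February 27, 1981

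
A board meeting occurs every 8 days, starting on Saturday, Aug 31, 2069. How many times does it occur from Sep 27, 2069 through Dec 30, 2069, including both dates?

Occurrences land 8·i days after Aug 31, 2069 for i = 0, 1, 2, …
Sep 27, 2069 is 27 days after the start; 27 ÷ 8 = 3 remainder 3; since the remainder is 3, round up to i = 4. First occurrence in the window: #5 on Oct 2, 2069 (4×8 = 32 days in).
Dec 30, 2069 is 121 days after the start; 121 ÷ 8 = 15 remainder 1. Last occurrence in the window: #16 on Dec 29, 2069.
Occurrences #5 through #16: 12 in total.

12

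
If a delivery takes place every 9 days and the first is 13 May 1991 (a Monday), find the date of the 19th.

22 October 1991

The 19th occurrence is 18 intervals after the first: 18 × 9 = 162 days after 13 May 1991.
May has 31 days — 18 days to the end of May leaves 144.
June has 30 days (114 left).
July has 31 days (83 left).
August has 31 days (52 left).
September has 30 days (22 left).
22 days into October → 22 October 1991.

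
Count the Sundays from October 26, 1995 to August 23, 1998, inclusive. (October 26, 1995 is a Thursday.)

October 26, 1995 is a Thursday; the first Sunday on or after it is October 29, 1995 (3 days later).
From October 29, 1995 to August 23, 1998: 63 + 366 + 365 + 235 = 1029 days (rest of 1995, 1996, 1997, to August 23, 1998 in 1998).
1029 ÷ 7 = 147 full weeks with remainder 0, so 147 more Sundays after the first → 148.

148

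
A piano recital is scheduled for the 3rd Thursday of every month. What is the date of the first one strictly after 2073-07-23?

2073-08-17

July 2073 starts on a Saturday; its first Thursday is the 6th, so the 3rd Thursday is the 20th — 2073-07-20.
That is not after 2073-07-23, so look at August 2073.
August 2073 starts on a Tuesday; its first Thursday is the 3rd, so the 3rd Thursday is the 17th — 2073-08-17.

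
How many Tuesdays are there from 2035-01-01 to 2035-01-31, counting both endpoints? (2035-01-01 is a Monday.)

2035-01-01 is a Monday; the first Tuesday on or after it is 2035-01-02 (1 day later).
From 2035-01-02 to 2035-01-31 is 31 − 2 = 29 days.
29 ÷ 7 = 4 full weeks with remainder 1, so 4 more Tuesdays after the first → 5.

5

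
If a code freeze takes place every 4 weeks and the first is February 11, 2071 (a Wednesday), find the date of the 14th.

The 14th occurrence is 13 intervals after the first: 13 × 28 = 364 days after February 11, 2071.
February has 28 days — 17 days to the end of February leaves 347.
March has 31 days (316 left).
April has 30 days (286 left).
May has 31 days (255 left).
June has 30 days (225 left).
July has 31 days (194 left).
August has 31 days (163 left).
September has 30 days (133 left).
October has 31 days (102 left).
November has 30 days (72 left).
December has 31 days (41 left).
January has 31 days (10 left).
10 days into February → February 10, 2072.

February 10, 2072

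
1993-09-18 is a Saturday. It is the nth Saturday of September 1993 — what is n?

Day 18 falls in week ⌈18/7⌉ of the month.
Days 1–7 hold the 1st Saturday, 8–14 the 2nd, 15–21 the 3rd, 22–28 the 4th, 29–31 the 5th.
18 is in the range for the 3rd.

3rd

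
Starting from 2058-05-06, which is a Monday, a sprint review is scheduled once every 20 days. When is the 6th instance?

The 6th occurrence is 5 intervals after the first: 5 × 20 = 100 days after 2058-05-06.
May has 31 days — 25 days to the end of May leaves 75.
June has 30 days (45 left).
July has 31 days (14 left).
14 days into August → 2058-08-14.

2058-08-14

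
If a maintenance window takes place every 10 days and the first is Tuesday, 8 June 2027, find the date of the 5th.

18 July 2027

The 5th occurrence is 4 intervals after the first: 4 × 10 = 40 days after 8 June 2027.
June has 30 days — 22 days to the end of June leaves 18.
18 days into July → 18 July 2027.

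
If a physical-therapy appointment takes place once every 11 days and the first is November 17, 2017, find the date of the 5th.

December 31, 2017

The 5th occurrence is 4 intervals after the first: 4 × 11 = 44 days after November 17, 2017.
November has 30 days — 13 days to the end of November leaves 31.
31 days into December → December 31, 2017.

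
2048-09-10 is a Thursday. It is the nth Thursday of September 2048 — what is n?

2nd

Day 10 falls in week ⌈10/7⌉ of the month.
Days 1–7 hold the 1st Thursday, 8–14 the 2nd, 15–21 the 3rd, 22–28 the 4th, 29–31 the 5th.
10 is in the range for the 2nd.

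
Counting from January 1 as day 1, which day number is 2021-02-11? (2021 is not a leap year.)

42

Days in months before February: 31 = 31.
Plus 11 days into February → day 42.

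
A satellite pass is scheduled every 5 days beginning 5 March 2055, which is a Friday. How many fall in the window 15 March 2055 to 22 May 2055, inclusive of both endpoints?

Occurrences land 5·i days after 5 March 2055 for i = 0, 1, 2, …
15 March 2055 is 10 days after the start; 10 ÷ 5 = 2 remainder 0. First occurrence in the window: #3 on 15 March 2055 (2×5 = 10 days in).
22 May 2055 is 78 days after the start; 78 ÷ 5 = 15 remainder 3. Last occurrence in the window: #16 on 19 May 2055.
Occurrences #3 through #16: 14 in total.

14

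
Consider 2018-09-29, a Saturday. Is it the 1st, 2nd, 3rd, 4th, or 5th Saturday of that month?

Day 29 falls in week ⌈29/7⌉ of the month.
Days 1–7 hold the 1st Saturday, 8–14 the 2nd, 15–21 the 3rd, 22–28 the 4th, 29–31 the 5th.
29 is in the range for the 5th.

5th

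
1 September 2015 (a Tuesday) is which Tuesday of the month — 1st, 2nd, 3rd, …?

1st

Day 1 falls in week ⌈1/7⌉ of the month.
Days 1–7 hold the 1st Tuesday, 8–14 the 2nd, 15–21 the 3rd, 22–28 the 4th, 29–31 the 5th.
1 is in the range for the 1st.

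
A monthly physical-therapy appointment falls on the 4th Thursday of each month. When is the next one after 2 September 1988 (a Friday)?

September 1988 starts on a Thursday; its first Thursday is the 1st, so the 4th Thursday is the 22nd — 22 September 1988.
22 September 1988 is after 2 September 1988, so that is the next one.

22 September 1988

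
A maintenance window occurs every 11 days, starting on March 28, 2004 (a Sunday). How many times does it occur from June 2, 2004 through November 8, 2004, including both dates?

15

Occurrences land 11·i days after March 28, 2004 for i = 0, 1, 2, …
June 2, 2004 is 66 days after the start; 66 ÷ 11 = 6 remainder 0. First occurrence in the window: #7 on June 2, 2004 (6×11 = 66 days in).
November 8, 2004 is 225 days after the start; 225 ÷ 11 = 20 remainder 5. Last occurrence in the window: #21 on November 3, 2004.
Occurrences #7 through #21: 15 in total.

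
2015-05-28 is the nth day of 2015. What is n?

148

Days in months before May: 31 + 28 + 31 + 30 = 120.
Plus 28 days into May → day 148.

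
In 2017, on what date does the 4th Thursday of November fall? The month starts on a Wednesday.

November 2017 begins on a Wednesday, so the first Thursday is November 2 (1 day later).
The 4th Thursday is 3 weeks later: 2 + 21 = 23.

2017-11-23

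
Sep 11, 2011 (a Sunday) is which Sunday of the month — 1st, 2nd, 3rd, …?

2nd

Day 11 falls in week ⌈11/7⌉ of the month.
Days 1–7 hold the 1st Sunday, 8–14 the 2nd, 15–21 the 3rd, 22–28 the 4th, 29–31 the 5th.
11 is in the range for the 2nd.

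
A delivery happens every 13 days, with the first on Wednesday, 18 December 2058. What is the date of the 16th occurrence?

The 16th occurrence is 15 intervals after the first: 15 × 13 = 195 days after 18 December 2058.
December has 31 days — 13 days to the end of December leaves 182.
January has 31 days (151 left).
February has 28 days (123 left).
March has 31 days (92 left).
April has 30 days (62 left).
May has 31 days (31 left).
June has 30 days (1 left).
1 day into July → 1 July 2059.

1 July 2059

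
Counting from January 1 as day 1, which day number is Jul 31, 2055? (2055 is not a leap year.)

212

Days in months before Jul: 31 + 28 + 31 + 30 + 31 + 30 = 181.
Plus 31 days into Jul → day 212.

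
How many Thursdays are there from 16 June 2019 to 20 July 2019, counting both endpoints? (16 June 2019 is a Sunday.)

5

16 June 2019 is a Sunday; the first Thursday on or after it is 20 June 2019 (4 days later).
From 20 June 2019 to 20 July 2019: 10 + 20 = 30 days (rest of June, July).
30 ÷ 7 = 4 full weeks with remainder 2, so 4 more Thursdays after the first → 5.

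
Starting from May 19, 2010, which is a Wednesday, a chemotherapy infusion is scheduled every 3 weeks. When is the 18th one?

May 11, 2011

The 18th occurrence is 17 intervals after the first: 17 × 21 = 357 days after May 19, 2010.
May has 31 days — 12 days to the end of May leaves 345.
Jun has 30 days (315 left).
Jul has 31 days (284 left).
Aug has 31 days (253 left).
Sep has 30 days (223 left).
Oct has 31 days (192 left).
Nov has 30 days (162 left).
Dec has 31 days (131 left).
Jan has 31 days (100 left).
Feb has 28 days (72 left).
Mar has 31 days (41 left).
Apr has 30 days (11 left).
11 days into May → May 11, 2011.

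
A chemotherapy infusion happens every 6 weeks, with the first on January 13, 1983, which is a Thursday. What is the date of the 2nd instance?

February 24, 1983

The 2nd occurrence is 1 interval after the first: 1 × 42 = 42 days after January 13, 1983.
January has 31 days — 18 days to the end of January leaves 24.
24 days into February → February 24, 1983.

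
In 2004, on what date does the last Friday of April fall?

The first Friday of April 2004 is April 2.
April 2004 has 30 days. Adding weeks: 2, 9, 16, 23, 30 — the last one ≤ 30 is the 30th.

2004-04-30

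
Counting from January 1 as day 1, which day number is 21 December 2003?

355

Days in months before December: 31 + 28 + 31 + 30 + 31 + 30 + 31 + 31 + 30 + 31 + 30 = 334.
Plus 21 days into December → day 355.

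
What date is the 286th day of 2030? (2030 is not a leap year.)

October 13, 2030

January has 31 days (286 − 31 = 255 remain).
February has 28 days (255 − 28 = 227 remain).
March has 31 days (227 − 31 = 196 remain).
April has 30 days (196 − 30 = 166 remain).
May has 31 days (166 − 31 = 135 remain).
June has 30 days (135 − 30 = 105 remain).
July has 31 days (105 − 31 = 74 remain).
August has 31 days (74 − 31 = 43 remain).
September has 30 days (43 − 30 = 13 remain).
13 into October → October 13.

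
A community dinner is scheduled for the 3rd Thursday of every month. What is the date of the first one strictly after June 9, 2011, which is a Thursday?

June 16, 2011

June 2011 starts on a Wednesday; its first Thursday is the 2nd, so the 3rd Thursday is the 16th — June 16, 2011.
June 16, 2011 is after June 9, 2011, so that is the next one.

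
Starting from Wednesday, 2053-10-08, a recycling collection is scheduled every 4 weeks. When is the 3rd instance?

2053-12-03

The 3rd occurrence is 2 intervals after the first: 2 × 28 = 56 days after 2053-10-08.
October has 31 days — 23 days to the end of October leaves 33.
November has 30 days (3 left).
3 days into December → 2053-12-03.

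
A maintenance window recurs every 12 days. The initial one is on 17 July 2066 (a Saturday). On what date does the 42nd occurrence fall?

The 42nd occurrence is 41 intervals after the first: 41 × 12 = 492 days after 17 July 2066.
July has 31 days — 14 days to the end of July leaves 478.
From end of July to end of 2066 is 153 days (325 left).
January has 31 days (294 left).
February has 28 days (266 left).
March has 31 days (235 left).
April has 30 days (205 left).
May has 31 days (174 left).
June has 30 days (144 left).
July has 31 days (113 left).
August has 31 days (82 left).
September has 30 days (52 left).
October has 31 days (21 left).
21 days into November → 21 November 2067.

21 November 2067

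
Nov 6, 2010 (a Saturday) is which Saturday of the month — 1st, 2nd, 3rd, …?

1st

Day 6 falls in week ⌈6/7⌉ of the month.
Days 1–7 hold the 1st Saturday, 8–14 the 2nd, 15–21 the 3rd, 22–28 the 4th, 29–31 the 5th.
6 is in the range for the 1st.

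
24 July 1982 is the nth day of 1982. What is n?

Days in months before July: 31 + 28 + 31 + 30 + 31 + 30 = 181.
Plus 24 days into July → day 205.

205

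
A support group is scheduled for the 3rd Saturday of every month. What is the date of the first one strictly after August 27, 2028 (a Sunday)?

August 2028 starts on a Tuesday; its first Saturday is the 5th, so the 3rd Saturday is the 19th — August 19, 2028.
That is not after August 27, 2028, so look at September 2028.
September 2028 starts on a Friday; its first Saturday is the 2nd, so the 3rd Saturday is the 16th — September 16, 2028.

September 16, 2028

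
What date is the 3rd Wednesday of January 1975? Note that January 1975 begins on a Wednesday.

January 1975 begins on a Wednesday, so the first Wednesday is January 1.
The 3rd Wednesday is 2 weeks later: 1 + 14 = 15.

15 January 1975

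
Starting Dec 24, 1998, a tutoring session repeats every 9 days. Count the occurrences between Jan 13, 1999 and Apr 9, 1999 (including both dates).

Occurrences land 9·i days after Dec 24, 1998 for i = 0, 1, 2, …
Jan 13, 1999 is 20 days after the start; 20 ÷ 9 = 2 remainder 2; since the remainder is 2, round up to i = 3. First occurrence in the window: #4 on Jan 20, 1999 (3×9 = 27 days in).
Apr 9, 1999 is 106 days after the start; 106 ÷ 9 = 11 remainder 7. Last occurrence in the window: #12 on Apr 2, 1999.
Occurrences #4 through #12: 9 in total.

9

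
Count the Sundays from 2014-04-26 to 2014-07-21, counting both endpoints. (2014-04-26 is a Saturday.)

2014-04-26 is a Saturday; the first Sunday on or after it is 2014-04-27 (1 day later).
From 2014-04-27 to 2014-07-21: 3 + 31 + 30 + 21 = 85 days (rest of April, May, June, July).
85 ÷ 7 = 12 full weeks with remainder 1, so 12 more Sundays after the first → 13.

13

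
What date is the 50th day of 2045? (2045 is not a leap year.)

19 February 2045

January has 31 days (50 − 31 = 19 remain).
19 into February → February 19.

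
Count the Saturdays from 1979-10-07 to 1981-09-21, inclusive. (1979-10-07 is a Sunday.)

102

1979-10-07 is a Sunday; the first Saturday on or after it is 1979-10-13 (6 days later).
From 1979-10-13 to 1981-09-21: 79 + 366 + 264 = 709 days (rest of 1979, 1980, to 1981-09-21 in 1981).
709 ÷ 7 = 101 full weeks with remainder 2, so 101 more Saturdays after the first → 102.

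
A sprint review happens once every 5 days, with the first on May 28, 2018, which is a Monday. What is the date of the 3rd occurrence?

Jun 7, 2018

The 3rd occurrence is 2 intervals after the first: 2 × 5 = 10 days after May 28, 2018.
May has 31 days — 3 days to the end of May leaves 7.
7 days into Jun → Jun 7, 2018.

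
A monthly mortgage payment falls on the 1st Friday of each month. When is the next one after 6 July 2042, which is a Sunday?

1 August 2042

July 2042 starts on a Tuesday, so its 1st Friday is 4 July 2042 (3 days in).
That is not after 6 July 2042, so look at August 2042.
August 2042 starts on a Friday, so its 1st Friday is 1 August 2042.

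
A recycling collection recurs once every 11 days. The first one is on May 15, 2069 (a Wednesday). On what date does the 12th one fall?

Sep 13, 2069

The 12th occurrence is 11 intervals after the first: 11 × 11 = 121 days after May 15, 2069.
May has 31 days — 16 days to the end of May leaves 105.
Jun has 30 days (75 left).
Jul has 31 days (44 left).
Aug has 31 days (13 left).
13 days into Sep → Sep 13, 2069.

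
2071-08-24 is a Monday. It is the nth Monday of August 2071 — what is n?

Day 24 falls in week ⌈24/7⌉ of the month.
Days 1–7 hold the 1st Monday, 8–14 the 2nd, 15–21 the 3rd, 22–28 the 4th, 29–31 the 5th.
24 is in the range for the 4th.

4th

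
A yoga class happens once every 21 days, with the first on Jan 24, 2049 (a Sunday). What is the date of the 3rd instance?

Mar 7, 2049

The 3rd occurrence is 2 intervals after the first: 2 × 21 = 42 days after Jan 24, 2049.
Jan has 31 days — 7 days to the end of Jan leaves 35.
Feb has 28 days (7 left).
7 days into Mar → Mar 7, 2049.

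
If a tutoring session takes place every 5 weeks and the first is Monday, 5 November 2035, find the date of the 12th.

24 November 2036

The 12th occurrence is 11 intervals after the first: 11 × 35 = 385 days after 5 November 2035.
November has 30 days — 25 days to the end of November leaves 360.
December has 31 days (329 left).
January has 31 days (298 left).
February has 29 days (269 left).
March has 31 days (238 left).
April has 30 days (208 left).
May has 31 days (177 left).
June has 30 days (147 left).
July has 31 days (116 left).
August has 31 days (85 left).
September has 30 days (55 left).
October has 31 days (24 left).
24 days into November → 24 November 2036.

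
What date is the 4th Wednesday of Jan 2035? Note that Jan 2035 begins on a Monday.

Jan 2035 begins on a Monday, so the first Wednesday is Jan 3 (2 days later).
The 4th Wednesday is 3 weeks later: 3 + 21 = 24.

Jan 24, 2035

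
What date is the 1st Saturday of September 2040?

The first Saturday of September 2040 is September 1.

2040-09-01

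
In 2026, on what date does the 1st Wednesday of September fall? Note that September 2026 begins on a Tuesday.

September 2026 begins on a Tuesday, so the first Wednesday is September 2 (1 day later).

2 September 2026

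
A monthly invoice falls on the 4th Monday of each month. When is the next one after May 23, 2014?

May 2014 starts on a Thursday; its first Monday is the 5th, so the 4th Monday is the 26th — May 26, 2014.
May 26, 2014 is after May 23, 2014, so that is the next one.

May 26, 2014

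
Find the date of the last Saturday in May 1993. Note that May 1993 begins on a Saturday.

1993-05-29

May 1993 begins on a Saturday, so the first Saturday is May 1.
May 1993 has 31 days. Adding weeks: 1, 8, 15, 22, 29 — the last one ≤ 31 is the 29th.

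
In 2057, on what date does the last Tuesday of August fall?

28 August 2057

The first Tuesday of August 2057 is August 7.
August 2057 has 31 days. Adding weeks: 7, 14, 21, 28 — the last one ≤ 31 is the 28th.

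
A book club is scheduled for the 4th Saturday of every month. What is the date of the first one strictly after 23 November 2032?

November 2032 starts on a Monday; its first Saturday is the 6th, so the 4th Saturday is the 27th — 27 November 2032.
27 November 2032 is after 23 November 2032, so that is the next one.

27 November 2032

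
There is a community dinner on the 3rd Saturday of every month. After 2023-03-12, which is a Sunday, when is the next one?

March 2023 starts on a Wednesday; its first Saturday is the 4th, so the 3rd Saturday is the 18th — 2023-03-18.
2023-03-18 is after 2023-03-12, so that is the next one.

2023-03-18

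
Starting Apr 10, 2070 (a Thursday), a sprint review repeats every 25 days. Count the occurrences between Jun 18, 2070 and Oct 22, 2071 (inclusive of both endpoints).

Occurrences land 25·i days after Apr 10, 2070 for i = 0, 1, 2, …
Jun 18, 2070 is 69 days after the start; 69 ÷ 25 = 2 remainder 19; since the remainder is 19, round up to i = 3. First occurrence in the window: #4 on Jun 24, 2070 (3×25 = 75 days in).
Oct 22, 2071 is 560 days after the start; 560 ÷ 25 = 22 remainder 10. Last occurrence in the window: #23 on Oct 12, 2071.
Occurrences #4 through #23: 20 in total.

20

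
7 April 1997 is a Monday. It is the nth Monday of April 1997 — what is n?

Day 7 falls in week ⌈7/7⌉ of the month.
Days 1–7 hold the 1st Monday, 8–14 the 2nd, 15–21 the 3rd, 22–28 the 4th, 29–31 the 5th.
7 is in the range for the 1st.

1st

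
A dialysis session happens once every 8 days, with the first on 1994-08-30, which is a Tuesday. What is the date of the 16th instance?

1994-12-28

The 16th occurrence is 15 intervals after the first: 15 × 8 = 120 days after 1994-08-30.
August has 31 days — 1 day to the end of August leaves 119.
September has 30 days (89 left).
October has 31 days (58 left).
November has 30 days (28 left).
28 days into December → 1994-12-28.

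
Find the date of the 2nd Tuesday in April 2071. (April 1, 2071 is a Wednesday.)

April 2071 begins on a Wednesday, so the first Tuesday is April 7 (6 days later).
The 2nd Tuesday is 1 weeks later: 7 + 7 = 14.

2071-04-14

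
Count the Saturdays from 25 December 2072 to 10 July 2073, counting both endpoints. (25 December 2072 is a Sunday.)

28

25 December 2072 is a Sunday; the first Saturday on or after it is 31 December 2072 (6 days later).
From 31 December 2072 to 10 July 2073: 0 + 31 + 28 + 31 + 30 + 31 + 30 + 10 = 191 days (rest of December, January, February, March, April, May, June, July).
191 ÷ 7 = 27 full weeks with remainder 2, so 27 more Saturdays after the first → 28.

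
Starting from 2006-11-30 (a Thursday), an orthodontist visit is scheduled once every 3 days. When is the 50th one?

2007-04-26

The 50th occurrence is 49 intervals after the first: 49 × 3 = 147 days after 2006-11-30.
November has 30 days — 0 days to the end of November leaves 147.
December has 31 days (116 left).
January has 31 days (85 left).
February has 28 days (57 left).
March has 31 days (26 left).
26 days into April → 2007-04-26.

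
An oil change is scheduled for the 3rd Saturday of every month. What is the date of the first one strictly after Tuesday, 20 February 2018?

17 March 2018

February 2018 starts on a Thursday; its first Saturday is the 3rd, so the 3rd Saturday is the 17th — 17 February 2018.
That is not after 20 February 2018, so look at March 2018.
March 2018 starts on a Thursday; its first Saturday is the 3rd, so the 3rd Saturday is the 17th — 17 March 2018.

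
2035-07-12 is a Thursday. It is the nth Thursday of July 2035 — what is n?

Day 12 falls in week ⌈12/7⌉ of the month.
Days 1–7 hold the 1st Thursday, 8–14 the 2nd, 15–21 the 3rd, 22–28 the 4th, 29–31 the 5th.
12 is in the range for the 2nd.

2nd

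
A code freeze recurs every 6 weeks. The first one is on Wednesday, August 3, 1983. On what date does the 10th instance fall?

The 10th occurrence is 9 intervals after the first: 9 × 42 = 378 days after August 3, 1983.
August has 31 days — 28 days to the end of August leaves 350.
September has 30 days (320 left).
October has 31 days (289 left).
November has 30 days (259 left).
December has 31 days (228 left).
January has 31 days (197 left).
February has 29 days (168 left).
March has 31 days (137 left).
April has 30 days (107 left).
May has 31 days (76 left).
June has 30 days (46 left).
July has 31 days (15 left).
15 days into August → August 15, 1984.

August 15, 1984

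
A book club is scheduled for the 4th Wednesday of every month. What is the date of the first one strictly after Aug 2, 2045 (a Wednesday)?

Aug 23, 2045

Aug 2045 starts on a Tuesday; its first Wednesday is the 2nd, so the 4th Wednesday is the 23rd — Aug 23, 2045.
Aug 23, 2045 is after Aug 2, 2045, so that is the next one.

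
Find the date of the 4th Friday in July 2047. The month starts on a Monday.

2047-07-26

July 2047 begins on a Monday, so the first Friday is July 5 (4 days later).
The 4th Friday is 3 weeks later: 5 + 21 = 26.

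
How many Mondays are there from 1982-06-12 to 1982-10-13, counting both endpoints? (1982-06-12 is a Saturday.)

18

1982-06-12 is a Saturday; the first Monday on or after it is 1982-06-14 (2 days later).
From 1982-06-14 to 1982-10-13: 16 + 31 + 31 + 30 + 13 = 121 days (rest of June, July, August, September, October).
121 ÷ 7 = 17 full weeks with remainder 2, so 17 more Mondays after the first → 18.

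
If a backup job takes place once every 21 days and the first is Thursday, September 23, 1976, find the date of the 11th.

April 21, 1977

The 11th occurrence is 10 intervals after the first: 10 × 21 = 210 days after September 23, 1976.
September has 30 days — 7 days to the end of September leaves 203.
October has 31 days (172 left).
November has 30 days (142 left).
December has 31 days (111 left).
January has 31 days (80 left).
February has 28 days (52 left).
March has 31 days (21 left).
21 days into April → April 21, 1977.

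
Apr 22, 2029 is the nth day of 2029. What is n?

112

Days in months before Apr: 31 + 28 + 31 = 90.
Plus 22 days into Apr → day 112.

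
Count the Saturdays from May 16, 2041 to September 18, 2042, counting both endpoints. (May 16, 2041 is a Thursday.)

May 16, 2041 is a Thursday; the first Saturday on or after it is May 18, 2041 (2 days later).
From May 18, 2041 to September 18, 2042: 227 + 261 = 488 days (rest of 2041, to September 18, 2042 in 2042).
488 ÷ 7 = 69 full weeks with remainder 5, so 69 more Saturdays after the first → 70.

70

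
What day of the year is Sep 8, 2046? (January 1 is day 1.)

Days in months before Sep: 31 + 28 + 31 + 30 + 31 + 30 + 31 + 31 = 243.
Plus 8 days into Sep → day 251.

251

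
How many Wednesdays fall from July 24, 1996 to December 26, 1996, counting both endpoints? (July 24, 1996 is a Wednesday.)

23

July 24, 1996 is a Wednesday; the first Wednesday on or after it is July 24, 1996.
From July 24, 1996 to December 26, 1996: 7 + 31 + 30 + 31 + 30 + 26 = 155 days (rest of July, August, September, October, November, December).
155 ÷ 7 = 22 full weeks with remainder 1, so 22 more Wednesdays after the first → 23.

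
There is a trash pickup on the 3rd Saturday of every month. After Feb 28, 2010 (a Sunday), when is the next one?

Feb 2010 starts on a Monday; its first Saturday is the 6th, so the 3rd Saturday is the 20th — Feb 20, 2010.
That is not after Feb 28, 2010, so look at Mar 2010.
Mar 2010 starts on a Monday; its first Saturday is the 6th, so the 3rd Saturday is the 20th — Mar 20, 2010.

Mar 20, 2010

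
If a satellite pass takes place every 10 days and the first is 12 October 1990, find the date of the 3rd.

1 November 1990

The 3rd occurrence is 2 intervals after the first: 2 × 10 = 20 days after 12 October 1990.
October has 31 days — 19 days to the end of October leaves 1.
1 day into November → 1 November 1990.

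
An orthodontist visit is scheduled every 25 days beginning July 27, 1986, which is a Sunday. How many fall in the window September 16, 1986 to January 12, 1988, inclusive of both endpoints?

Occurrences land 25·i days after July 27, 1986 for i = 0, 1, 2, …
September 16, 1986 is 51 days after the start; 51 ÷ 25 = 2 remainder 1; since the remainder is 1, round up to i = 3. First occurrence in the window: #4 on October 10, 1986 (3×25 = 75 days in).
January 12, 1988 is 534 days after the start; 534 ÷ 25 = 21 remainder 9. Last occurrence in the window: #22 on January 3, 1988.
Occurrences #4 through #22: 19 in total.

19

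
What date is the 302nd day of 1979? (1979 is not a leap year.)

Oct 29, 1979

Jan has 31 days (302 − 31 = 271 remain).
Feb has 28 days (271 − 28 = 243 remain).
Mar has 31 days (243 − 31 = 212 remain).
Apr has 30 days (212 − 30 = 182 remain).
May has 31 days (182 − 31 = 151 remain).
Jun has 30 days (151 − 30 = 121 remain).
Jul has 31 days (121 − 31 = 90 remain).
Aug has 31 days (90 − 31 = 59 remain).
Sep has 30 days (59 − 30 = 29 remain).
29 into Oct → Oct 29.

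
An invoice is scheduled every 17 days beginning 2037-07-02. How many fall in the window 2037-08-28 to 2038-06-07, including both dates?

17

Occurrences land 17·i days after 2037-07-02 for i = 0, 1, 2, …
2037-08-28 is 57 days after the start; 57 ÷ 17 = 3 remainder 6; since the remainder is 6, round up to i = 4. First occurrence in the window: #5 on 2037-09-08 (4×17 = 68 days in).
2038-06-07 is 340 days after the start; 340 ÷ 17 = 20 remainder 0. Last occurrence in the window: #21 on 2038-06-07.
Occurrences #5 through #21: 17 in total.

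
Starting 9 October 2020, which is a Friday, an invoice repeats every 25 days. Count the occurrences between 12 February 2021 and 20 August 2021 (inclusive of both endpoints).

7

Occurrences land 25·i days after 9 October 2020 for i = 0, 1, 2, …
12 February 2021 is 126 days after the start; 126 ÷ 25 = 5 remainder 1; since the remainder is 1, round up to i = 6. First occurrence in the window: #7 on 8 March 2021 (6×25 = 150 days in).
20 August 2021 is 315 days after the start; 315 ÷ 25 = 12 remainder 15. Last occurrence in the window: #13 on 5 August 2021.
Occurrences #7 through #13: 7 in total.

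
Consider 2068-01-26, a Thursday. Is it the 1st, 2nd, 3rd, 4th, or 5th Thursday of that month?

Day 26 falls in week ⌈26/7⌉ of the month.
Days 1–7 hold the 1st Thursday, 8–14 the 2nd, 15–21 the 3rd, 22–28 the 4th, 29–31 the 5th.
26 is in the range for the 4th.

4th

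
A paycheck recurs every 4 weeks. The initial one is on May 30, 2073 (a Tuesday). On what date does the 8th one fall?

The 8th occurrence is 7 intervals after the first: 7 × 28 = 196 days after May 30, 2073.
May has 31 days — 1 day to the end of May leaves 195.
June has 30 days (165 left).
July has 31 days (134 left).
August has 31 days (103 left).
September has 30 days (73 left).
October has 31 days (42 left).
November has 30 days (12 left).
12 days into December → December 12, 2073.

December 12, 2073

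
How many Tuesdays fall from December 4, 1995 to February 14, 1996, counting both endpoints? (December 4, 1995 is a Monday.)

11

December 4, 1995 is a Monday; the first Tuesday on or after it is December 5, 1995 (1 day later).
From December 5, 1995 to February 14, 1996: 26 + 31 + 14 = 71 days (rest of December, January, February).
71 ÷ 7 = 10 full weeks with remainder 1, so 10 more Tuesdays after the first → 11.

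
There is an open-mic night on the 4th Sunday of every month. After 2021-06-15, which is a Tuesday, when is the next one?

2021-06-27

June 2021 starts on a Tuesday; its first Sunday is the 6th, so the 4th Sunday is the 27th — 2021-06-27.
2021-06-27 is after 2021-06-15, so that is the next one.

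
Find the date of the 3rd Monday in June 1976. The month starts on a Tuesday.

June 1976 begins on a Tuesday, so the first Monday is June 7 (6 days later).
The 3rd Monday is 2 weeks later: 7 + 14 = 21.

1976-06-21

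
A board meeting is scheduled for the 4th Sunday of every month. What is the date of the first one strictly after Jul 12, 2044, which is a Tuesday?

Jul 24, 2044

Jul 2044 starts on a Friday; its first Sunday is the 3rd, so the 4th Sunday is the 24th — Jul 24, 2044.
Jul 24, 2044 is after Jul 12, 2044, so that is the next one.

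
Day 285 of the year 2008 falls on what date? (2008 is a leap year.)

2008-10-11

January has 31 days (285 − 31 = 254 remain).
February has 29 days (254 − 29 = 225 remain).
March has 31 days (225 − 31 = 194 remain).
April has 30 days (194 − 30 = 164 remain).
May has 31 days (164 − 31 = 133 remain).
June has 30 days (133 − 30 = 103 remain).
July has 31 days (103 − 31 = 72 remain).
August has 31 days (72 − 31 = 41 remain).
September has 30 days (41 − 30 = 11 remain).
11 into October → October 11.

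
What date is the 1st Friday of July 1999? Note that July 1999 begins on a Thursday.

July 1999 begins on a Thursday, so the first Friday is July 2 (1 day later).

July 2, 1999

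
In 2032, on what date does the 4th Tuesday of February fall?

February 24, 2032

The first Tuesday of February 2032 is February 3.
The 4th Tuesday is 3 weeks later: 3 + 21 = 24.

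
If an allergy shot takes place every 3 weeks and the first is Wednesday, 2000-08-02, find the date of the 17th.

2001-07-04

The 17th occurrence is 16 intervals after the first: 16 × 21 = 336 days after 2000-08-02.
August has 31 days — 29 days to the end of August leaves 307.
September has 30 days (277 left).
October has 31 days (246 left).
November has 30 days (216 left).
December has 31 days (185 left).
January has 31 days (154 left).
February has 28 days (126 left).
March has 31 days (95 left).
April has 30 days (65 left).
May has 31 days (34 left).
June has 30 days (4 left).
4 days into July → 2001-07-04.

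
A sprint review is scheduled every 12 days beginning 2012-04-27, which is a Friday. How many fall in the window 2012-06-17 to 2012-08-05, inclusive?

Occurrences land 12·i days after 2012-04-27 for i = 0, 1, 2, …
2012-06-17 is 51 days after the start; 51 ÷ 12 = 4 remainder 3; since the remainder is 3, round up to i = 5. First occurrence in the window: #6 on 2012-06-26 (5×12 = 60 days in).
2012-08-05 is 100 days after the start; 100 ÷ 12 = 8 remainder 4. Last occurrence in the window: #9 on 2012-08-01.
Occurrences #6 through #9: 4 in total.

4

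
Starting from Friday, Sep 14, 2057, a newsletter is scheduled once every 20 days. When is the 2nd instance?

Oct 4, 2057

The 2nd occurrence is 1 interval after the first: 1 × 20 = 20 days after Sep 14, 2057.
Sep has 30 days — 16 days to the end of Sep leaves 4.
4 days into Oct → Oct 4, 2057.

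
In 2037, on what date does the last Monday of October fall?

October 2037 begins on a Thursday, so the first Monday is October 5 (4 days later).
October 2037 has 31 days. Adding weeks: 5, 12, 19, 26 — the last one ≤ 31 is the 26th.

October 26, 2037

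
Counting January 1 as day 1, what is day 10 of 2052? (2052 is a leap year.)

Jan 10, 2052

10 into Jan → Jan 10.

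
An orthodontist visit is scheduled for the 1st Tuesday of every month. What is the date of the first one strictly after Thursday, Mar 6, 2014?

Apr 1, 2014

Mar 2014 starts on a Saturday, so its 1st Tuesday is Mar 4, 2014 (3 days in).
That is not after Mar 6, 2014, so look at Apr 2014.
Apr 2014 starts on a Tuesday, so its 1st Tuesday is Apr 1, 2014.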